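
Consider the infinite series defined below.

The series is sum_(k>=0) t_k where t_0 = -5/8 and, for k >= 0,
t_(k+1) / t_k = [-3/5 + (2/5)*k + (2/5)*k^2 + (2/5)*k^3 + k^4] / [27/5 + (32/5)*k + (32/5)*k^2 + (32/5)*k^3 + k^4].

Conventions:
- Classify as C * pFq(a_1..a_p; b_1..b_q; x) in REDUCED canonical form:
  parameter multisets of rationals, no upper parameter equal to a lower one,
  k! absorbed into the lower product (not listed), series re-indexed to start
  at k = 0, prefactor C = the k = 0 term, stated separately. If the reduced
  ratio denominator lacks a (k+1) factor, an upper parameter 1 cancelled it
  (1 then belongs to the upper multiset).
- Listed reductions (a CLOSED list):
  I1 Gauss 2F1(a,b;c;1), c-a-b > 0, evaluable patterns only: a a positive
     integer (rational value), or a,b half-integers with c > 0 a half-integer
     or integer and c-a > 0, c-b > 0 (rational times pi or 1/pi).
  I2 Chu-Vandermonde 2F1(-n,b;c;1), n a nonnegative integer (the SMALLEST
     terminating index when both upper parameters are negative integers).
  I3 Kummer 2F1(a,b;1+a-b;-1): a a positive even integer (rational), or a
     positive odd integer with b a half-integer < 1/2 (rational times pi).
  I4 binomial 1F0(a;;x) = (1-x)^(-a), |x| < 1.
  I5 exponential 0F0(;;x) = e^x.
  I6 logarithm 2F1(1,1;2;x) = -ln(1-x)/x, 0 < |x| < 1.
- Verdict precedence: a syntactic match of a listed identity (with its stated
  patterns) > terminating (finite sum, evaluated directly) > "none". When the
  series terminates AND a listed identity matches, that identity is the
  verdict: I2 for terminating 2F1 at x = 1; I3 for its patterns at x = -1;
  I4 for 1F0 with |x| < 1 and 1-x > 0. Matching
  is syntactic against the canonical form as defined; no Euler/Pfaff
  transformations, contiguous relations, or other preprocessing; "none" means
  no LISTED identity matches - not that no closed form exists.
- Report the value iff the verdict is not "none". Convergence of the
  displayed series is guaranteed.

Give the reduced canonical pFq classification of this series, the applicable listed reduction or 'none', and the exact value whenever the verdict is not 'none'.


Key observation: from the first term -5/8: roots of the ratio polynomials (C = -5/8) are the negated parameters.
Consecutive-term ratio: r(k) = 1 * (k-3/5) (k+1) / [(k+27/5) (k+1)] - poly over poly, x = 1 from leading terms; C = -5/8 at k = 0.

Prefactor -5/8, argument 1: 2F1 with upper {-3/5, 1} over lower {27/5}. Verdict: the Gauss summation I1 fires (x = 1: the Gamma ratio telescopes since c-a-b = 5 > 0 and a = 1 in Z>0). Exact value: -11/20.


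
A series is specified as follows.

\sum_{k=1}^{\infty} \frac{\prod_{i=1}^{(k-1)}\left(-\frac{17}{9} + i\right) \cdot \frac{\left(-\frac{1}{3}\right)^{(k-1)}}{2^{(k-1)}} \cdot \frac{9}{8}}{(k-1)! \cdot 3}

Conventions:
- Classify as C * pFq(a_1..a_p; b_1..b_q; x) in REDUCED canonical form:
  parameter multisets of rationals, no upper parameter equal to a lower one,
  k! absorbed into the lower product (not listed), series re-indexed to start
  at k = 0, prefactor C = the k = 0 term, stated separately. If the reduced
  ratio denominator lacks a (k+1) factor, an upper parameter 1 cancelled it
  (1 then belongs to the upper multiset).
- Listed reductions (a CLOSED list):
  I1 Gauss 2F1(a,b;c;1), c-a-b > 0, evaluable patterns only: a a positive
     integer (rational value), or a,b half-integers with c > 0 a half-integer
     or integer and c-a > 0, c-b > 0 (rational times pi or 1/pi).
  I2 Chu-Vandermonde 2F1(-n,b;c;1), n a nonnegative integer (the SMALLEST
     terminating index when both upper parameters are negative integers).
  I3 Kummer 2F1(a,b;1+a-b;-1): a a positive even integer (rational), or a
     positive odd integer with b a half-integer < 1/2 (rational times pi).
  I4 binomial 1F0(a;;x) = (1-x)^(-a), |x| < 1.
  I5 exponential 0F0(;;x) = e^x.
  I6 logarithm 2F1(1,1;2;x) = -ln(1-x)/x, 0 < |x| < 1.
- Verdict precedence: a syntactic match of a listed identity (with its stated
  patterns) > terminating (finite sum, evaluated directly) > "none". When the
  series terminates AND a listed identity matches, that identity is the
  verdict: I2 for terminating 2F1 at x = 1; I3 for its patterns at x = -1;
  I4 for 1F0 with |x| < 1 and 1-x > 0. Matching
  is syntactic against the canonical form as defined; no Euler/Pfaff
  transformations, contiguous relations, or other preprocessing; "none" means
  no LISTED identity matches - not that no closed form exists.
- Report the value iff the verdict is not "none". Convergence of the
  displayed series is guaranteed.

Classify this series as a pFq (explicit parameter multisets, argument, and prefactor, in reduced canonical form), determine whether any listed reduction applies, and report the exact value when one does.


With C = \frac{3}{8}: the canonical form is 1F0(-\frac{8}{9}; -; -\frac{1}{6}). Verdict (x = -\frac{1}{6}): the I4 binomial reduction applies (the 1F0 binomial series: exponent 8/9, x = -\frac{1}{6}). Sum: \frac{3}{8} \cdot \left(\frac{7}{6}\right)^{\frac{8}{9}}.

Key observation: t_0 = \frac{3}{8} here, and the running product (C = 3/8) telescopes to a rising factorial.
Adjacent-term ratio: r(k) = -\frac{1}{6} * (k-\frac{8}{9}) / [(k+1)] ; factor over Q: parameters, x = -\frac{1}{6}, and C = \frac{3}{8}.


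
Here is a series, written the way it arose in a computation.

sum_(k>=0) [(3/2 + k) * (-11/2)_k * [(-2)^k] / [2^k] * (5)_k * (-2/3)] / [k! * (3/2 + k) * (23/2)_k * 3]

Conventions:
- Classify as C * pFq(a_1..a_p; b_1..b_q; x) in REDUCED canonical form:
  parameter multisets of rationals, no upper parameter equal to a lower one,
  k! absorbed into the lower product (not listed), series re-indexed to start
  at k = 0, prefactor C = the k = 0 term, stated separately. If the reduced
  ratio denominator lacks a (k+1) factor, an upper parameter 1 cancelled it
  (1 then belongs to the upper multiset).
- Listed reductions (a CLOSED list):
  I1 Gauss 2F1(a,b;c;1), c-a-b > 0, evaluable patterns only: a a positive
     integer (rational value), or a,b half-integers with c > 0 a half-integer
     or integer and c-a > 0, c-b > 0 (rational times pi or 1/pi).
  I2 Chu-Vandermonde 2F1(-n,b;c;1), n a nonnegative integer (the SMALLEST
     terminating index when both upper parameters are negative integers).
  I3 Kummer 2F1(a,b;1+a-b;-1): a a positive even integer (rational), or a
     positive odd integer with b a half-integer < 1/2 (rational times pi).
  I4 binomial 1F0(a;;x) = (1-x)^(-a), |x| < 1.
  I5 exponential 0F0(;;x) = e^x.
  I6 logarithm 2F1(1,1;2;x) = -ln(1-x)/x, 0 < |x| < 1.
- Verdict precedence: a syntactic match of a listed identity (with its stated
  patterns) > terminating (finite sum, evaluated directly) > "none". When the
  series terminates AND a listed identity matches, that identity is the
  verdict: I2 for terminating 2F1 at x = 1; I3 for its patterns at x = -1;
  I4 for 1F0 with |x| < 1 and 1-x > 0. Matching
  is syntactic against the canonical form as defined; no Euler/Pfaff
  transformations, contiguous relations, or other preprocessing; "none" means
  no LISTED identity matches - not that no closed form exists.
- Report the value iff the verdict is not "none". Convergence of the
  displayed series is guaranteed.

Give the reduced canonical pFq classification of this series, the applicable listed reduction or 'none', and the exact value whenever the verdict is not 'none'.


Classification (C = -2/9): 2F1 with upper {-11/2, 5}, lower {23/2}, argument x = -1. Verdict: the Kummer evaluation I3 fires (x = -1; c = 23/2 equals 1+a-b for upper {-11/2, 5}: listed pattern). Hence: (-4849845/8388608) * pi.

First insight: t_0 being -2/9, the constant factors (C = -2/9) combine into one prefactor.
Step ratio: r(k) = (-1) * (k-11/2) (k+5) / [(k+23/2) (k+1)] ; factor over Q: parameters, x = (-1), and C = -2/9.


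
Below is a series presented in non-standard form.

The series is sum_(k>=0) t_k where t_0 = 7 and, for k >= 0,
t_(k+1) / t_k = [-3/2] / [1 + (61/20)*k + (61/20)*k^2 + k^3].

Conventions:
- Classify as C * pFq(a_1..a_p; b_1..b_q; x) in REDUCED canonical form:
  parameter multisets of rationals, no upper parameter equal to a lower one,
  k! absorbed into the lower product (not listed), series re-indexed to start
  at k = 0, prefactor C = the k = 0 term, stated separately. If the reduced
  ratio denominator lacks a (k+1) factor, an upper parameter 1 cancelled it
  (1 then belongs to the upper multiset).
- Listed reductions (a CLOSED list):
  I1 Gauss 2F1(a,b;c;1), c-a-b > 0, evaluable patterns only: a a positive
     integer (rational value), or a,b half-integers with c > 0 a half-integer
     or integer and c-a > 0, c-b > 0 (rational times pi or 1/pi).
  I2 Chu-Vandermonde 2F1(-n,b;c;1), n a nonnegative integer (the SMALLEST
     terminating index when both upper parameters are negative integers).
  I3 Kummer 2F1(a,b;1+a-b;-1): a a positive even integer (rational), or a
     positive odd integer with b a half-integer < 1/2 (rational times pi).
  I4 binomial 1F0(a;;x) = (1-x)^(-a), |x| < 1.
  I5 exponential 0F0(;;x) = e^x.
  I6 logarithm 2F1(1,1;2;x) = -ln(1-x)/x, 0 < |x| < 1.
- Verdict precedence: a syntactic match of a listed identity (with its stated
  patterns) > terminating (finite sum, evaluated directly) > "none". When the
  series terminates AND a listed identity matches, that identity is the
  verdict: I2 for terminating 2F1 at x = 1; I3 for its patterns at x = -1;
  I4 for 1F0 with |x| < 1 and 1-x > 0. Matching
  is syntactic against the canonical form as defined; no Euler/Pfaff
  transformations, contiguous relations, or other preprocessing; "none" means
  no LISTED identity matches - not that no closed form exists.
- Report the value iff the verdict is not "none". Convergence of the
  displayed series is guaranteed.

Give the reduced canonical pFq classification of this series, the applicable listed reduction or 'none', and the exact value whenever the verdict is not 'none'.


Reduced: x = -3/2, 0F2, upper = {-}, lower = {4/5, 5/4}, C = 7. Verdict: none - at argument -3/2 the multisets {-} ; {4/5, 5/4} match no listed identity.

First insight: with t_0 = 7, the expanded ratio factors over Q; prefactor 7, roots give parameters.
Adjacent-term ratio: r(k) = (-3/2) * 1 / [(k+4/5) (k+5/4) (k+1)] - rational; roots negated = parameters, x = (-3/2), C = 7.


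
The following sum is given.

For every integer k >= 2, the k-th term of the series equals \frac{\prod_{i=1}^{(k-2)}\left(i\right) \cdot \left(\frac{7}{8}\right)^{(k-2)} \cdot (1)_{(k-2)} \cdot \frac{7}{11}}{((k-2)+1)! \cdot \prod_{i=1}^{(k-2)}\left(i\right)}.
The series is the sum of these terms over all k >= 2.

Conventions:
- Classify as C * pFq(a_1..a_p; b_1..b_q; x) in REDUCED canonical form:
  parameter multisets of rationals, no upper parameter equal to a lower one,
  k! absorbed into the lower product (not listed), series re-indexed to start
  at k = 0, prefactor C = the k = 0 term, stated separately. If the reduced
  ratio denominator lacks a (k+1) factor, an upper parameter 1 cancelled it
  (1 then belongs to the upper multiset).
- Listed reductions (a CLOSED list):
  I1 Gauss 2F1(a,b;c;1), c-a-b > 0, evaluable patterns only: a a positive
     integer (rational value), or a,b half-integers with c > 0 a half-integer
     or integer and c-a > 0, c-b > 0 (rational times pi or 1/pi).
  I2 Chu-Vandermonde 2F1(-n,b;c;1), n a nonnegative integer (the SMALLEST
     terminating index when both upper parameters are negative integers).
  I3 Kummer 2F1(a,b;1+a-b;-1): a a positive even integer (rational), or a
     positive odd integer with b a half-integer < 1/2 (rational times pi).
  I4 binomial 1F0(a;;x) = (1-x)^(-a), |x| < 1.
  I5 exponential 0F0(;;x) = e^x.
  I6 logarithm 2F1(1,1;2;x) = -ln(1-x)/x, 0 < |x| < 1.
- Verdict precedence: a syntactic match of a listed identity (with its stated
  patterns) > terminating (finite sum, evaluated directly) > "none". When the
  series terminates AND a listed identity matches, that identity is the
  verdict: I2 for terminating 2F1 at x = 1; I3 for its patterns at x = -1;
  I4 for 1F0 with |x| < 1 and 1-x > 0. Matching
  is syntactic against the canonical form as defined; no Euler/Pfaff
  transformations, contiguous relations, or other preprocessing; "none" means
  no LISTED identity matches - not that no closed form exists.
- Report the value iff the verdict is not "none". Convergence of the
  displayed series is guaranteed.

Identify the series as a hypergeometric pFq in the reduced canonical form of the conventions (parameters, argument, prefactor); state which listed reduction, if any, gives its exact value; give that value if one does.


Key observation: t_0 = \frac{7}{11} here, and the product of the first k integers (C = 7/11) is k!.
Adjacent-term ratio: r(k) = \frac{7}{8} * (k+1) (k+1) / [(k+2) (k+1)] - poly over poly, x = \frac{7}{8} from leading terms; C = \frac{7}{11} at k = 0.

Classification (C = \frac{7}{11}): 2F1 with upper {1, 1}, lower {2}, argument x = \frac{7}{8}. Verdict: the logarithmic series (I6) matches (the logarithm: parameters (1,1;2), x = \frac{7}{8}). Its exact value is \left(-\frac{8}{11}\right) \cdot \ln\left(\frac{1}{8}\right).


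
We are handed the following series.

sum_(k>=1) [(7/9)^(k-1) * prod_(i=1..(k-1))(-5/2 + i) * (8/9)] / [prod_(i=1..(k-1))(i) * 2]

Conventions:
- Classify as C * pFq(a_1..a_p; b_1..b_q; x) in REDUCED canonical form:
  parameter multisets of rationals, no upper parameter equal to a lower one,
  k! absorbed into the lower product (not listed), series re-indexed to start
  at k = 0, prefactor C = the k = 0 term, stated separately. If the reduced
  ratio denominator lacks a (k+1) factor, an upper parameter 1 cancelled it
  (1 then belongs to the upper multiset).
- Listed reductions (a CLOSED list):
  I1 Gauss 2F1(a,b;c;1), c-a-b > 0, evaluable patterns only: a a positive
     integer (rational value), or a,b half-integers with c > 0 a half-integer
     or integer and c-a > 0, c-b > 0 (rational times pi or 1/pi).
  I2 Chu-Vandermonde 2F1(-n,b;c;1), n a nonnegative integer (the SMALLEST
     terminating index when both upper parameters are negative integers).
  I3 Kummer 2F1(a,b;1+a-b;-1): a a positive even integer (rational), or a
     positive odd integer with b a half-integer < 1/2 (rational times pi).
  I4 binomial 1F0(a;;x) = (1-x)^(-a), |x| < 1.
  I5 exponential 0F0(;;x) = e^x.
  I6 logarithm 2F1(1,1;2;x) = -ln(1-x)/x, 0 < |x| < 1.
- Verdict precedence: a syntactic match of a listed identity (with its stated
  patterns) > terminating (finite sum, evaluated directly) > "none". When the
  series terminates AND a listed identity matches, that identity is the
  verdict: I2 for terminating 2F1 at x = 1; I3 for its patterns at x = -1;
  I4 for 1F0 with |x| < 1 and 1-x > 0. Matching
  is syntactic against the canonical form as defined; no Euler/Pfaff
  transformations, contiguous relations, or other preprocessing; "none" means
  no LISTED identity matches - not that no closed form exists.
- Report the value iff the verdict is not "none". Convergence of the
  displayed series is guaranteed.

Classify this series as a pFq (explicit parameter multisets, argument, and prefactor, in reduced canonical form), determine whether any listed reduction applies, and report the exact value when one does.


This is 4/9 * 1F0(-3/2; -; 7/9) in reduced canonical form. Verdict at x = 7/9: the binomial series (I4) matches (the 1F0 binomial series: exponent 3/2, x = 7/9). Exact value: (4/9) * (2/9)^(3/2).

Key observation: x = (7/9) and the product of the first k integers (C = 4/9, x = 7/9) is k!.
Adjacent-term ratio: r(k) = (7/9) * (k-3/2) / [(k+1)] ; factor over Q: parameters, x = (7/9), and C = 4/9.


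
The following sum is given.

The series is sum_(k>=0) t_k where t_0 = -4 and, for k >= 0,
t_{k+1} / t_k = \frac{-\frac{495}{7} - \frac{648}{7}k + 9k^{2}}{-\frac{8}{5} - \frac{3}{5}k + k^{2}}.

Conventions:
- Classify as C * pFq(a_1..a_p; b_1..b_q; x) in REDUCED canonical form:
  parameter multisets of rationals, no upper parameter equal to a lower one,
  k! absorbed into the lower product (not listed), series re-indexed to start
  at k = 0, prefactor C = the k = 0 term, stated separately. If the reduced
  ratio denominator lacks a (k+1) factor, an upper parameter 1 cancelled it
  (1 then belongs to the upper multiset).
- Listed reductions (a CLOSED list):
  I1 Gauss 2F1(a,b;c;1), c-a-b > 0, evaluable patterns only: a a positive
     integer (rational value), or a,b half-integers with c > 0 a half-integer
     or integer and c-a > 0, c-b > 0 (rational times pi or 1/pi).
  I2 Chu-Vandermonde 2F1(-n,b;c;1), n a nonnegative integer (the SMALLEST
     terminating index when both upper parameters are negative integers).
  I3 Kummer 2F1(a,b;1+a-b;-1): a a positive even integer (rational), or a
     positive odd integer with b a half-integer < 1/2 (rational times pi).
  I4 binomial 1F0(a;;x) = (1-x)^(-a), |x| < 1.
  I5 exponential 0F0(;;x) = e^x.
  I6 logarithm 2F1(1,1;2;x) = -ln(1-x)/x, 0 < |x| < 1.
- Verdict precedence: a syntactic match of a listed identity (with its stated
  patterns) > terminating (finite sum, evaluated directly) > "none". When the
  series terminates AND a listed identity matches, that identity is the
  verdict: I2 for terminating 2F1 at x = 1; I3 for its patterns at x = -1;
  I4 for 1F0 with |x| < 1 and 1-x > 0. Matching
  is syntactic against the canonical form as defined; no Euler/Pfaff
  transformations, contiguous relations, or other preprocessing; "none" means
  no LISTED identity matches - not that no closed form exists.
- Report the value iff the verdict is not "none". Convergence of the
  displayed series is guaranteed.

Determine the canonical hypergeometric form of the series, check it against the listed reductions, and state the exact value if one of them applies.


Prefactor -4, argument 9: 2F1 with upper {-11, \frac{5}{7}} over lower {-\frac{8}{5}}. Verdict: terminating - upper parameter -11 makes this a finite sum (last index 11), evaluated exactly. Sum: \frac{8346829866237800643801532679}{487545500368024}.

The tell: t_0 being -4, the expanded ratio factors over Q; C = -4, roots give parameters.
Adjacent-term ratio: r(k) = 9 * (k-11) (k+\frac{5}{7}) / [(k-\frac{8}{5}) (k+1)] - rational; roots negated = parameters, x = 9, C = -4.


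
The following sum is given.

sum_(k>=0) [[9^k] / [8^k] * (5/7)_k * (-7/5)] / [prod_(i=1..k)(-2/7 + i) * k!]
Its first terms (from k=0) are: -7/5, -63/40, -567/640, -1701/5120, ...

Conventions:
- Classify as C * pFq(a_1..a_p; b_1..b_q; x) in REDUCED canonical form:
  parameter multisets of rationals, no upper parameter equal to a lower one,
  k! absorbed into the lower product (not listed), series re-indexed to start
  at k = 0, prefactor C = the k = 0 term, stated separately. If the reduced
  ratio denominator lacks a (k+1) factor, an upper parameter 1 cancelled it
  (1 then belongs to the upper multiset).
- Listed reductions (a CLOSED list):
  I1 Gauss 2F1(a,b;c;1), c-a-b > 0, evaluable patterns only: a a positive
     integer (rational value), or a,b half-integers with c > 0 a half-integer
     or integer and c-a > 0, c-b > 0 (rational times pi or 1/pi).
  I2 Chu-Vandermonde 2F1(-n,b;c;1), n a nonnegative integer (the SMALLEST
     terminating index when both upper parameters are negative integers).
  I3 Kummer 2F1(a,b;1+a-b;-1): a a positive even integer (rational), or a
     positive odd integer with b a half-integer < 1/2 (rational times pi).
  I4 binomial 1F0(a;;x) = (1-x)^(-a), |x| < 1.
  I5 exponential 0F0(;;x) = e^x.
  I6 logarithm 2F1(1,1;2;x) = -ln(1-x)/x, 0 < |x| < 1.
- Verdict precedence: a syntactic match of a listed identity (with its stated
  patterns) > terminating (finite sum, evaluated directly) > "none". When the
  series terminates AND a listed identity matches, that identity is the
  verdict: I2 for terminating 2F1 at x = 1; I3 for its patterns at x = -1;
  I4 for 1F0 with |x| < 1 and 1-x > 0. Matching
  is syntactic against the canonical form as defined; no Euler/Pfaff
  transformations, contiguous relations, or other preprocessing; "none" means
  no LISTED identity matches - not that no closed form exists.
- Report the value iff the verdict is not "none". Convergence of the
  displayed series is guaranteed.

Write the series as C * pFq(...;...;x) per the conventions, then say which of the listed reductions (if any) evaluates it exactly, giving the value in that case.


At argument 9/8: a 0F0 with upper {-}, lower {-}, scaled by C = -7/5. Verdict: exponential (I5) applies (the 0F0 exponential series at x = 9/8). Exact value: (-7/5) * e^(9/8).

Key observation: t_0 being -7/5, the lower running product (C = -7/5, x = 9/8) is a rising factorial.
Consecutive-term ratio: r(k) = (9/8) * 1 / [(k+1)] ; factor over Q: parameters, x = (9/8), and C = -7/5.


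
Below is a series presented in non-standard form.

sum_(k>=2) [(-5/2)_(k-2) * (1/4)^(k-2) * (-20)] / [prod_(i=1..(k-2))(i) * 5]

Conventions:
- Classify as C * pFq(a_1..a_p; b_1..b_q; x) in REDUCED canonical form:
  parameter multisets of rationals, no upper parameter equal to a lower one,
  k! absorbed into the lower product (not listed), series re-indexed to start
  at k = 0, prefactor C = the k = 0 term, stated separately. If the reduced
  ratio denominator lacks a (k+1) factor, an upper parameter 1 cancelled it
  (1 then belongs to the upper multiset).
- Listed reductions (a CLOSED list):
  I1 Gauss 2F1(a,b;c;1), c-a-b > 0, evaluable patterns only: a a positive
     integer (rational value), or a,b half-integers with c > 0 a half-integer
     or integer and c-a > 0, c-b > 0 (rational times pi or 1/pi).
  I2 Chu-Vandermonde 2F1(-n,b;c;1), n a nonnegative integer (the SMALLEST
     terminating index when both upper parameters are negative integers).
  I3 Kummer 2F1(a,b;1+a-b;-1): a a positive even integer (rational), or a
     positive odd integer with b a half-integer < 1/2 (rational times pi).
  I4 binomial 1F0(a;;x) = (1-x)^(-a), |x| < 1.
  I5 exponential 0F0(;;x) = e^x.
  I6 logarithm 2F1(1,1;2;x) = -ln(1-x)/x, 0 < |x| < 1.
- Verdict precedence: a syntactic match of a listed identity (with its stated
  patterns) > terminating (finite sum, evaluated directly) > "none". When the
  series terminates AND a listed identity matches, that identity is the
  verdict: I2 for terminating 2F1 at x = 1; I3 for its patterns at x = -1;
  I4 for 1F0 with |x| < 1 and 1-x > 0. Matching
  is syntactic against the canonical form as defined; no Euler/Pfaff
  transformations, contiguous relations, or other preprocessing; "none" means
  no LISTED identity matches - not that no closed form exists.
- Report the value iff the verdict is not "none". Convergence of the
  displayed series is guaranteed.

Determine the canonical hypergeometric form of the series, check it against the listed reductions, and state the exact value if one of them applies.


Classification (C = -4): 1F0 with upper {-5/2}, lower {-}, argument x = 1/4. Verdict: the binomial series (I4) fires (the 1F0 binomial series: exponent 5/2, x = 1/4). Exact value: (-4) * (3/4)^(5/2).

Key step: with t_0 = -4, the constant factors (C = -4, x = 1/4) combine into one prefactor.
Adjacent-term ratio: r(k) = (1/4) * (k-5/2) / [(k+1)] ; factor over Q: parameters, x = (1/4), and C = -4.


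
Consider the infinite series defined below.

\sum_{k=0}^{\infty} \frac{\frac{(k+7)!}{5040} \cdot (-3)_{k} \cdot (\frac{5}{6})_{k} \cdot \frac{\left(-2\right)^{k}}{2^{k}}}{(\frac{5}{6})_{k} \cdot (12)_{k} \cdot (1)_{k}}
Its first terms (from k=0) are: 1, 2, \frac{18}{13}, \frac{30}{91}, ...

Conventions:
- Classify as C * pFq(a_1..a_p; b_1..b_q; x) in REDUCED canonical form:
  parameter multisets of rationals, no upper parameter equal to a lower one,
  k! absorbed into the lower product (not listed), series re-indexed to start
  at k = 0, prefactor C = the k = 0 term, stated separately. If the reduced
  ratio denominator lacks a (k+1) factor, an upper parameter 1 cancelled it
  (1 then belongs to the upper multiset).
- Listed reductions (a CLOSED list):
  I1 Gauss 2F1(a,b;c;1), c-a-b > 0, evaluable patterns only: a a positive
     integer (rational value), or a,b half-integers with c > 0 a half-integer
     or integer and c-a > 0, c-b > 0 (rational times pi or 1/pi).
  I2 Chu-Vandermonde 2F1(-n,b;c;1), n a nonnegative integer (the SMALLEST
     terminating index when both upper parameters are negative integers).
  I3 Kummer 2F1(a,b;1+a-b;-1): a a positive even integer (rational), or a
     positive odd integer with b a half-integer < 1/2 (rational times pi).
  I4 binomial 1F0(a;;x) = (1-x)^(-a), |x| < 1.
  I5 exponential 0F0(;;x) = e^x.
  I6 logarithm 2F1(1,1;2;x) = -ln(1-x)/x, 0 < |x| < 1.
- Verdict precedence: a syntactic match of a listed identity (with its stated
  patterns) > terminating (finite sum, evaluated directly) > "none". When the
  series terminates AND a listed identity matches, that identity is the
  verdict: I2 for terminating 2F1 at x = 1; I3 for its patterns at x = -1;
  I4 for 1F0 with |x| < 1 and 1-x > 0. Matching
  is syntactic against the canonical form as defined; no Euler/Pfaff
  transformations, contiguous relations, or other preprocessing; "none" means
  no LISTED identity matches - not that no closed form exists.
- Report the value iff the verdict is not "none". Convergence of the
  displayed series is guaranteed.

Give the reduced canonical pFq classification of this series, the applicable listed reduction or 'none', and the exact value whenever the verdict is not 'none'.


With C = 1: the canonical form is 2F1(-3, 8; 12; -1). Verdict at x = -1: Kummer (I3) matches (x = -1; c = 12 equals 1+a-b for upper {-3, 8}: listed pattern). Sum: \frac{33}{7}.

The tell: t_0 = 1 here, and the two k-th powers (C = 1, x = -1) combine into one argument.
Step ratio: r(k) = -1 * (k-3) (k+8) / [(k+12) (k+1)] - rational in k. x = -1; t_0 = 1; negate the roots.


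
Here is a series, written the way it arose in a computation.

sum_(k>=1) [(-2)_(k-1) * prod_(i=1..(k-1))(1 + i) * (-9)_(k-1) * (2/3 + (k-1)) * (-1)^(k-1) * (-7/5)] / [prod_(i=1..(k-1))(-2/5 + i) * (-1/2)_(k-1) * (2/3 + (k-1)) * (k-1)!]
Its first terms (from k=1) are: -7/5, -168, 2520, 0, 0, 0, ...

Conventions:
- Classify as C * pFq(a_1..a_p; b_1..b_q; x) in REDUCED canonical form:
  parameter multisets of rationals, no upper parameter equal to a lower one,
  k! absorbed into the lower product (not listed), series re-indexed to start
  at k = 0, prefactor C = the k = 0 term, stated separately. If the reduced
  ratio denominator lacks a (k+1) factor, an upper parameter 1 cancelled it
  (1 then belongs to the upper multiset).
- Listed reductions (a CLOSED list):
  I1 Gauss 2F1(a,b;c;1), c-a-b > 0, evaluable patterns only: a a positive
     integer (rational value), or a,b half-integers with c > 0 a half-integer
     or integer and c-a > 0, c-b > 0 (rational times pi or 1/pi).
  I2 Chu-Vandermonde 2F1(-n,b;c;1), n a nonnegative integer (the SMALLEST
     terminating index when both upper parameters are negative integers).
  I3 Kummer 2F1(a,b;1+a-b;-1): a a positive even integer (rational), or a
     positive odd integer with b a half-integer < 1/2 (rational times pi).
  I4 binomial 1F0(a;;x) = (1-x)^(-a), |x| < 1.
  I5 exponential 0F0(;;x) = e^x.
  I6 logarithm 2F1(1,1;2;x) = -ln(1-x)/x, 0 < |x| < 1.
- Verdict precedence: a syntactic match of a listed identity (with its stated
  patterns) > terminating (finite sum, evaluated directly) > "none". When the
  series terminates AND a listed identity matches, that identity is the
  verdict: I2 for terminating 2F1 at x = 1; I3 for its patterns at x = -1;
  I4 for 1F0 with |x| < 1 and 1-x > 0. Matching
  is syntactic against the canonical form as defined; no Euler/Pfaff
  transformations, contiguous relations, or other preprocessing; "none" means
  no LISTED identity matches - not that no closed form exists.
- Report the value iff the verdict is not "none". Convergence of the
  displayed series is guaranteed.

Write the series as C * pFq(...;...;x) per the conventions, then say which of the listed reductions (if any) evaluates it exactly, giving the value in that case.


Key step: t_0 being -7/5, the factor k + 2/3 cancels (top and bottom), leaving prefactor -7/5.
Term ratio: r(k) = (-1) * (k-9) (k-2) (k+2) / [(k-1/2) (k+3/5) (k+1)] ; factor over Q: parameters, x = (-1), and C = -7/5.

Classification (C = -7/5): 3F2 with upper {-9, -2, 2}, lower {-1/2, 3/5}, argument x = -1. Verdict: terminating at k = 2: the factor (-2)_k kills every later term; summing the 3 survivors is exact. Hence: 11753/5.


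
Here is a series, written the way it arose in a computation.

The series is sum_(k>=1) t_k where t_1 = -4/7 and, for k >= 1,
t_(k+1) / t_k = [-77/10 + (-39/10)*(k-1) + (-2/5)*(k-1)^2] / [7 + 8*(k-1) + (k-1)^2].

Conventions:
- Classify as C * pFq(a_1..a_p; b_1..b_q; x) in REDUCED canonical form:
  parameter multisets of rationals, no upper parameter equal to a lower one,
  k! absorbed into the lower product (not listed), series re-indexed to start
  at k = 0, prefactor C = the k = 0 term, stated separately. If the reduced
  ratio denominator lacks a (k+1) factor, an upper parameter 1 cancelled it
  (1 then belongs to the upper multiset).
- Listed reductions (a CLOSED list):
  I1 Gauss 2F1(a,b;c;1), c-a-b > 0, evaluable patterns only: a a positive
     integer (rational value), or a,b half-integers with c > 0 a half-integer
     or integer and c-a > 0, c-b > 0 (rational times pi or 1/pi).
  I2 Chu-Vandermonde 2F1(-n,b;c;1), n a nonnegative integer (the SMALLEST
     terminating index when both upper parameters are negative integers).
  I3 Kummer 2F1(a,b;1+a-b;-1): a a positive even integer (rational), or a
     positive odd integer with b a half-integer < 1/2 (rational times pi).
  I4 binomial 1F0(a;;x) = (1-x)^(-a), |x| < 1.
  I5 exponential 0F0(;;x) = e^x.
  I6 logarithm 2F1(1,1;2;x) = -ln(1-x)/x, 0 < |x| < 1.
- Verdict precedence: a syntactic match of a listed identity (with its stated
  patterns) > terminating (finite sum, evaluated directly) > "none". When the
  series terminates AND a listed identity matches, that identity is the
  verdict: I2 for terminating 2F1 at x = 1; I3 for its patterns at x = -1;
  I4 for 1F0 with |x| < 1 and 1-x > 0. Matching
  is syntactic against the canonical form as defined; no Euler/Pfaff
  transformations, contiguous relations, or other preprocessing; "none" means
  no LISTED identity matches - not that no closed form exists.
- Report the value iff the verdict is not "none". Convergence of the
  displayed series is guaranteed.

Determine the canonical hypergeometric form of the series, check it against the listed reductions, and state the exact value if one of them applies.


Key step: from the first term -4/7: the parameter 7 appears in both the upper and lower lists and cancels.
Adjacent-term ratio: r(k) = (-2/5) * (k+11/4) / [(k+1)] - rational; roots negated = parameters, x = (-2/5), C = -4/7.

This is -4/7 * 1F0(11/4; -; -2/5) in reduced canonical form. Verdict (x = -2/5): the binomial series (I4) applies (the 1F0 binomial series: exponent -11/4, x = -2/5). Its exact value is (-4/7) * (7/5)^(-11/4).


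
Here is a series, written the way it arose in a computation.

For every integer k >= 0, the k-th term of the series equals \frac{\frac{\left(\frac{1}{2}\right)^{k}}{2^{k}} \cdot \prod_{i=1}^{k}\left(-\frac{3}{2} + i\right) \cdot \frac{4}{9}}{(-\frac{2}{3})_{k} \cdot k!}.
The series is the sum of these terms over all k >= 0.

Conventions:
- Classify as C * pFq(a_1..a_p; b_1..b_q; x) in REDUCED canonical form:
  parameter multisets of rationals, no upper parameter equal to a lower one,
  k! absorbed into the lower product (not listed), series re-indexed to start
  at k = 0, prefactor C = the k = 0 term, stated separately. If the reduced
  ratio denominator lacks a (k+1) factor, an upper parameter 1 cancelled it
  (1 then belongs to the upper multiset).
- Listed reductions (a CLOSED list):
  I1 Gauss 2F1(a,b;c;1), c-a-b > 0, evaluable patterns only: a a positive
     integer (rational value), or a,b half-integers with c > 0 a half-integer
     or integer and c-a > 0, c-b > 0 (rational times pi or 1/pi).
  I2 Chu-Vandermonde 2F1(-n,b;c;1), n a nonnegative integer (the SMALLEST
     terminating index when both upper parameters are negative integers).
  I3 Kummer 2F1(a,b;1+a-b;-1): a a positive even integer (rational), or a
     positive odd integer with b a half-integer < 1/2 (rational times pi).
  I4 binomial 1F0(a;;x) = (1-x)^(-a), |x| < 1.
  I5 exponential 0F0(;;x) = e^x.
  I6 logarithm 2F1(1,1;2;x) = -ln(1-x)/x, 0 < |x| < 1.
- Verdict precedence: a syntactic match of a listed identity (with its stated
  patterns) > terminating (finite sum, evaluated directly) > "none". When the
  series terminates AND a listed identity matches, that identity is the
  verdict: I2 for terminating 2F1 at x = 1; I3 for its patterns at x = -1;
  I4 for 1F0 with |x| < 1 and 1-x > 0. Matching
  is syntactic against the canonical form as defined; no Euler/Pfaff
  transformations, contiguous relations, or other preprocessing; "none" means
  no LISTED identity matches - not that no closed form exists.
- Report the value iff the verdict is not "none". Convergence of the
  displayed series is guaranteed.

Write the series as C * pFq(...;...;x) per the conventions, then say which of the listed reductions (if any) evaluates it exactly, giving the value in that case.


This is \frac{4}{9} * 1F1(-\frac{1}{2}; -\frac{2}{3}; \frac{1}{4}) in reduced canonical form. Verdict: none here - no I1-I6 shape fits x = \frac{1}{4} with lower {-\frac{2}{3}}.

The tell: x = \frac{1}{4} and the running product (prefactor 4/9) telescopes to a rising factorial.
Consecutive-term ratio: r(k) = \frac{1}{4} * (k-\frac{1}{2}) / [(k-\frac{2}{3}) (k+1)] - poly over poly, x = \frac{1}{4} from leading terms; C = \frac{4}{9} at k = 0.


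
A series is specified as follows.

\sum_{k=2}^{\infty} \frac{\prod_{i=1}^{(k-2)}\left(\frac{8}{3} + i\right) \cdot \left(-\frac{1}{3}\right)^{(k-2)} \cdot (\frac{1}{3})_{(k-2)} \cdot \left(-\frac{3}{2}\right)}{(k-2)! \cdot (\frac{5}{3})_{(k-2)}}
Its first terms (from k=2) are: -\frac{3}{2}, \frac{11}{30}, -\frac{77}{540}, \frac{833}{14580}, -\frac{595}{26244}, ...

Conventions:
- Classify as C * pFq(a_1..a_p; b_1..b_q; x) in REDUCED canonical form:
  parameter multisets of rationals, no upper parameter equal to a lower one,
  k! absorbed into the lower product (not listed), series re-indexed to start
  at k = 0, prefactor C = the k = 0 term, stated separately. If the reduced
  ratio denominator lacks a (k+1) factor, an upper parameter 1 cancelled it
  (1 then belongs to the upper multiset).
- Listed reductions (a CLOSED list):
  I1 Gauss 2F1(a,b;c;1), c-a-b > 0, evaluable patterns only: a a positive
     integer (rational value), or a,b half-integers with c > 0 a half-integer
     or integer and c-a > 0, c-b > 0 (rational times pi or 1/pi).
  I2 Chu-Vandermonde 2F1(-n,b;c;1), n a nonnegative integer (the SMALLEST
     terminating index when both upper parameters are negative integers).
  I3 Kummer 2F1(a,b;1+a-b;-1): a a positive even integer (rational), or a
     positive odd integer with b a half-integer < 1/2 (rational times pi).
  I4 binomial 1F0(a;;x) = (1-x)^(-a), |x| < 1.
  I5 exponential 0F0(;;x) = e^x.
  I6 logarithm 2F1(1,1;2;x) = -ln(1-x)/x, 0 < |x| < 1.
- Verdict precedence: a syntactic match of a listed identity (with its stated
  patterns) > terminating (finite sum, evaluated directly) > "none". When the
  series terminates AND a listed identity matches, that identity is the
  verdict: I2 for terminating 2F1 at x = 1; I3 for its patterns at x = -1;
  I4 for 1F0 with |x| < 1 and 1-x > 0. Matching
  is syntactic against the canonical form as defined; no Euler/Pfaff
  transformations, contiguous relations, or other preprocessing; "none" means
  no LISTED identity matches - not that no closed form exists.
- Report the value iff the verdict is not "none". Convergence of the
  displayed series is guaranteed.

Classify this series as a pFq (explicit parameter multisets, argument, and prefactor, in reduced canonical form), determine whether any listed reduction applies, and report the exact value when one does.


Structural cue: t_0 being -\frac{3}{2}, the running product (C = -3/2, x = -1/3) telescopes to a rising factorial.
Term ratio: r(k) = -\frac{1}{3} * (k+\frac{1}{3}) (k+\frac{11}{3}) / [(k+\frac{5}{3}) (k+1)] - rational; roots negated = parameters, x = -\frac{1}{3}, C = -\frac{3}{2}.

Canonical form: C = -\frac{3}{2} times 2F1 with upper {\frac{1}{3}, \frac{11}{3}}, lower {\frac{5}{3}}, x = -\frac{1}{3}. Verdict: none - at argument -\frac{1}{3} the multisets {\frac{1}{3}, \frac{11}{3}} ; {\frac{5}{3}} match no listed identity.


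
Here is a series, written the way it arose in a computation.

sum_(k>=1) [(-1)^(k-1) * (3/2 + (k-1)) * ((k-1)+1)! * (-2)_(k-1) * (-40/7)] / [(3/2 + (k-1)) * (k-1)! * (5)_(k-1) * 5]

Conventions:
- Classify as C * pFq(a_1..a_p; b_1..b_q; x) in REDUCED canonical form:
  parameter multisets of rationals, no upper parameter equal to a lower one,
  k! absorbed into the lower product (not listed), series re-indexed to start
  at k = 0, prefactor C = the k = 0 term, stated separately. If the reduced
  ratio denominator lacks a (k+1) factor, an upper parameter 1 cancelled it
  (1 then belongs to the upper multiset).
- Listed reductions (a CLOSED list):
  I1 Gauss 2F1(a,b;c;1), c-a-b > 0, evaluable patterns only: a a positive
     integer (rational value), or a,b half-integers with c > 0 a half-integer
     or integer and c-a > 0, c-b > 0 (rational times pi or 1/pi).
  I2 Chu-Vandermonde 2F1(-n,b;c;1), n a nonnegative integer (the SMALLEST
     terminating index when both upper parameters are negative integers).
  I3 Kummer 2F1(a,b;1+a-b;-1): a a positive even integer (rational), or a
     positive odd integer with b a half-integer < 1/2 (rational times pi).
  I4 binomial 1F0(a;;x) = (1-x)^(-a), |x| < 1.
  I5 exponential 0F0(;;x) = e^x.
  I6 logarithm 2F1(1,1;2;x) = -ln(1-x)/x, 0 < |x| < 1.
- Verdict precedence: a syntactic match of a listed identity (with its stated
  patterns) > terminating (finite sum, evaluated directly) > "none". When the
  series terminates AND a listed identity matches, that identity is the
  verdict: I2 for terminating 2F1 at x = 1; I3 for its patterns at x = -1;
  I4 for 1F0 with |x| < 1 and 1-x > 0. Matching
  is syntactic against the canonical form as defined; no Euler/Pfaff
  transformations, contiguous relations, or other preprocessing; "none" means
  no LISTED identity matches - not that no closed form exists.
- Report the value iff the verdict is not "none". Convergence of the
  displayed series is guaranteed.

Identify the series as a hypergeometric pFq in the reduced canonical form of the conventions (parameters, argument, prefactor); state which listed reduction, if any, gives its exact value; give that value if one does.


The tell: t_0 = -8/7 here, and the factorial ratio (prefactor -8/7) (k+a-1)!/(a-1)! is a rising factorial (a)_k.
Adjacent-term ratio: r(k) = (-1) * (k-2) (k+2) / [(k+5) (k+1)] - rational; roots negated = parameters, x = (-1), C = -8/7.

With C = -8/7: the canonical form is 2F1(-2, 2; 5; -1). Verdict: the Kummer evaluation I3 matches (x = -1; c = 5 equals 1+a-b for upper {-2, 2}: listed pattern). Exact value: -16/7.


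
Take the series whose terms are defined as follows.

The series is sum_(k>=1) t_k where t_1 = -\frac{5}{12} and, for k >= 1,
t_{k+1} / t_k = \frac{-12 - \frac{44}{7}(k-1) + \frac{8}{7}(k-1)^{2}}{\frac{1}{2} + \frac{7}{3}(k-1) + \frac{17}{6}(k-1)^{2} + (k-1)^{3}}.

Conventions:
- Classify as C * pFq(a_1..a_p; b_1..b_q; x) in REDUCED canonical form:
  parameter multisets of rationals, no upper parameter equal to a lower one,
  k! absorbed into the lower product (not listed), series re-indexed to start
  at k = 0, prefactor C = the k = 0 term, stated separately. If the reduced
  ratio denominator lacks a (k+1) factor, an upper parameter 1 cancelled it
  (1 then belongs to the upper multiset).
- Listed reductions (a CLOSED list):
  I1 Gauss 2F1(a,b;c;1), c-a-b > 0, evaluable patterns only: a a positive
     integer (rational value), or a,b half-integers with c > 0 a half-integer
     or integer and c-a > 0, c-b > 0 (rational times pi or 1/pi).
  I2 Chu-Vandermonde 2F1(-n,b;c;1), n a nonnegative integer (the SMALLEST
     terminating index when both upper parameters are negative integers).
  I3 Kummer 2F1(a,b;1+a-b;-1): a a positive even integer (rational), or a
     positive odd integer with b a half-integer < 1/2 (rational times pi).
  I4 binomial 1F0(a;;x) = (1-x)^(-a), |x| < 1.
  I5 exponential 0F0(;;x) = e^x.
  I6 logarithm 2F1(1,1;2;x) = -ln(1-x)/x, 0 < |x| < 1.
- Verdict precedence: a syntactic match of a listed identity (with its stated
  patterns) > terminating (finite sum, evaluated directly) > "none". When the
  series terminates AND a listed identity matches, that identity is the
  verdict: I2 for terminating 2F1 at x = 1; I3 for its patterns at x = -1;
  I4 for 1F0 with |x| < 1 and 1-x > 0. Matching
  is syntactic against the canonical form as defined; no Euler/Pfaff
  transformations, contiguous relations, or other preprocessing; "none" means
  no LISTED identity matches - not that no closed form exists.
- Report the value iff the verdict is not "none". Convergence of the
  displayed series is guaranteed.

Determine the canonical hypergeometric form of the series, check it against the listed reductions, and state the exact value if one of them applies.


Canonical form: C = -\frac{5}{12} times 1F1 with upper {-7}, lower {\frac{1}{3}}, x = \frac{8}{7}. Verdict: terminating. (-7)_k vanishes past k = 7, leaving a 8-term sum, computed directly. Sum: -\frac{21821375291}{17086870164}.

The tell: t_0 being -\frac{5}{12}, the ratio is unreduced: k + 3/2 divides both sides (prefactor -5/12).
Step ratio: r(k) = \frac{8}{7} * (k-7) / [(k+\frac{1}{3}) (k+1)] - rational in k, leading ratio \frac{8}{7}; with t_0 = -\frac{5}{12}, classification follows.
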